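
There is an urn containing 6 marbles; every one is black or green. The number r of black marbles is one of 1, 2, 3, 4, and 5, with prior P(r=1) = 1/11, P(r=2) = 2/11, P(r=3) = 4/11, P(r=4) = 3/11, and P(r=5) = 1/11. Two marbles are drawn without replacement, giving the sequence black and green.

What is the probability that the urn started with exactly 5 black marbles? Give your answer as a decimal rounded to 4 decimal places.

0.0581

Under each hypothesis, the probability of the observed sequence is: P(data | r = 1) = (1/6)(5/5) = 1/6; P(data | r = 2) = (2/6)(4/5) = 4/15; P(data | r = 3) = (3/6)(3/5) = 3/10; P(data | r = 4) = (4/6)(2/5) = 4/15; P(data | r = 5) = (5/6)(1/5) = 1/6.
Weighting by the prior gives 1/11 · 1/6 = 1/66, 2/11 · 4/15 = 8/165, 4/11 · 3/10 = 6/55, 3/11 · 4/15 = 4/55, 1/11 · 1/6 = 1/66; summing to 43/165.
So P(r = 5 | data) = (1/66) / (43/165) = 5/86.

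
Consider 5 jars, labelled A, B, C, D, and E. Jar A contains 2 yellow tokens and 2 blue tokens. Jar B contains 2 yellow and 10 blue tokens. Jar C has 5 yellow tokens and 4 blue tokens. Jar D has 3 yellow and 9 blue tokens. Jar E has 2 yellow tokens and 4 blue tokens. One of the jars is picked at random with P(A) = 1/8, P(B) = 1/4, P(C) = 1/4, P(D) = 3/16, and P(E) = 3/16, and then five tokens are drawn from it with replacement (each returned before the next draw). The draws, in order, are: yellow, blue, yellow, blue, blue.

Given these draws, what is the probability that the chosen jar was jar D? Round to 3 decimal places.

0.192

The likelihood of the observed sequence under each hypothesis: P(data | jar A) = (2/4)(2/4)(2/4)(2/4)(2/4) = 0.03125; P(data | jar B) = (2/12)(10/12)(2/12)(10/12)(10/12) = 0.016075; P(data | jar C) = (5/9)(4/9)(5/9)(4/9)(4/9) = 0.027096; P(data | jar D) = (3/12)(9/12)(3/12)(9/12)(9/12) = 0.026367; P(data | jar E) = (2/6)(4/6)(2/6)(4/6)(4/6) = 0.032922.
Multiplying each by its prior: 1/8 · 0.03125 = 0.0039062, 1/4 · 0.016075 = 0.0040188, 1/4 · 0.027096 = 0.006774, 3/16 · 0.026367 = 0.0049438, 3/16 · 0.032922 = 0.0061728; with total 0.025816.
By Bayes' rule, P(jar D | data) = (0.0049438) / (0.025816) = 0.19151.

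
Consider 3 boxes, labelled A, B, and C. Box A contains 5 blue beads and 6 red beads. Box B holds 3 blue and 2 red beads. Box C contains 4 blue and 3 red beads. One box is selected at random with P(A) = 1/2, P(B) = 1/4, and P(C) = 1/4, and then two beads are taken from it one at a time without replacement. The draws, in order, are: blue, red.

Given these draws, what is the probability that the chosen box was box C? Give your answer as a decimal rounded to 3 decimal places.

Compute the likelihood of the observed sequence for each case: P(data | box A) = (5/11)(6/10) = 0.27273; P(data | box B) = (3/5)(2/4) = 0.3; P(data | box C) = (4/7)(3/6) = 0.28571.
The prior-weighted likelihoods are 1/2 · 0.27273 = 0.13636, 1/4 · 0.3 = 0.075, 1/4 · 0.28571 = 0.071429; summing to 0.28279.
So P(box C | data) = (0.071429) / (0.28279) = 0.25258.

0.253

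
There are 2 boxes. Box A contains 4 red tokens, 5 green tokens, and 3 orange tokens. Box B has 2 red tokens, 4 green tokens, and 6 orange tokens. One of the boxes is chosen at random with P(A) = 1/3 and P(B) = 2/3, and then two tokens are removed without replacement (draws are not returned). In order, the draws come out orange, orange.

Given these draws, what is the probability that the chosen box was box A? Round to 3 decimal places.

0.091

Compute the likelihood of the observed sequence for each case: P(data | box A) = (3/12)(2/11) = 1/22; P(data | box B) = (6/12)(5/11) = 5/22.
Multiplying each by its prior: 1/3 · 1/22 = 1/66, 2/3 · 5/22 = 5/33; these sum to 1/6.
Hence P(box A | data) = (1/66) / (1/6) = 1/11.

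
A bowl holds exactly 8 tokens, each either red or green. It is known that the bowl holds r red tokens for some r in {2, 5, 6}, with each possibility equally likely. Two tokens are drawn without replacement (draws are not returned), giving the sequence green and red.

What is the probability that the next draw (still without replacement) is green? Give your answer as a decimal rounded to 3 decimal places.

Compute the likelihood of the observed sequence for each case: P(data | r = 2) = (6/8)(2/7) = 3/14; P(data | r = 5) = (3/8)(5/7) = 15/56; P(data | r = 6) = (2/8)(6/7) = 3/14.
Multiplying each by its prior: 1/3 · 3/14 = 1/14, 1/3 · 15/56 = 5/56, 1/3 · 3/14 = 1/14; summing to 13/56.
The posterior is then P(r = 2 | data) = 4/13, P(r = 5 | data) = 5/13, P(r = 6 | data) = 4/13.
So P(green next | data) = Σ P(green next | H) P(H | data) = (5/6)(4/13) + (1/3)(5/13) + (1/6)(4/13) = 17/39.

0.436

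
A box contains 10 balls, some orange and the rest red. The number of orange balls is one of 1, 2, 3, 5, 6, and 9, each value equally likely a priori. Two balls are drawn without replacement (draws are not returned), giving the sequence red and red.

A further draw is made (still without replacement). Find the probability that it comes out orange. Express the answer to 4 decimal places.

For each hypothesis, P(data | H) works out to: P(data | r = 1) = (9/10)(8/9) = 4/5; P(data | r = 2) = (8/10)(7/9) = 28/45; P(data | r = 3) = (7/10)(6/9) = 7/15; P(data | r = 5) = (5/10)(4/9) = 2/9; P(data | r = 6) = (4/10)(3/9) = 2/15; P(data | r = 9) = (1/10)(0/9) = 0.
Weighting by the prior gives 1/6 · 4/5 = 2/15, 1/6 · 28/45 = 14/135, 1/6 · 7/15 = 7/90, 1/6 · 2/9 = 1/27, 1/6 · 2/15 = 1/45, 1/6 · 0 = 0; summing to 101/270.
Normalising, the posterior is P(r = 1 | data) = 36/101, P(r = 2 | data) = 28/101, P(r = 3 | data) = 21/101, P(r = 5 | data) = 10/101, P(r = 6 | data) = 6/101, P(r = 9 | data) = 0.
Averaging over the posterior, P(orange next | data) = (1/8)(36/101) + (1/4)(28/101) + (3/8)(21/101) + (5/8)(10/101) + (3/4)(6/101) = 241/808.

0.2983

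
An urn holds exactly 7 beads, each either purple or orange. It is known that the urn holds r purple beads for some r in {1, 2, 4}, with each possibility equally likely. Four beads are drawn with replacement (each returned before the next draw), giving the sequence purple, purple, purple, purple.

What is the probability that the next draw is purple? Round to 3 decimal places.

0.553

The likelihood of the observed sequence under each hypothesis: P(data | r = 1) = (1/7)(1/7)(1/7)(1/7) = 0.00041649; P(data | r = 2) = (2/7)(2/7)(2/7)(2/7) = 0.0066639; P(data | r = 4) = (4/7)(4/7)(4/7)(4/7) = 0.10662.
Multiplying each by its prior: 1/3 · 0.00041649 = 0.00013883, 1/3 · 0.0066639 = 0.0022213, 1/3 · 0.10662 = 0.035541; these sum to 0.037901.
Normalising, the posterior is P(r = 1 | data) = 0.003663, P(r = 2 | data) = 0.058608, P(r = 4 | data) = 0.93773.
Averaging over the posterior, P(purple next | data) = (1/7)(0.003663) + (2/7)(0.058608) + (4/7)(0.93773) = 0.55311.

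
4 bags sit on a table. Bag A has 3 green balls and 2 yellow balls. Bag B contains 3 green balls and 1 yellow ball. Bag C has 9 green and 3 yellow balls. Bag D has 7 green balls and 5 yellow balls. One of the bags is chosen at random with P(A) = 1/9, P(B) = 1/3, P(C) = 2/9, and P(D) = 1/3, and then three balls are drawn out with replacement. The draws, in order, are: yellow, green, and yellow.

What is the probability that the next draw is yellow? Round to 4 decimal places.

0.3525

Compute the likelihood of the observed sequence for each case: P(data | bag A) = (2/5)(3/5)(2/5) = 0.096; P(data | bag B) = (1/4)(3/4)(1/4) = 0.046875; P(data | bag C) = (3/12)(9/12)(3/12) = 0.046875; P(data | bag D) = (5/12)(7/12)(5/12) = 0.10127.
Multiplying each by its prior: 1/9 · 0.096 = 0.010667, 1/3 · 0.046875 = 0.015625, 2/9 · 0.046875 = 0.010417, 1/3 · 0.10127 = 0.033758; these sum to 0.070466.
The posterior is then P(bag A | data) = 0.15137, P(bag B | data) = 0.22174, P(bag C | data) = 0.14783, P(bag D | data) = 0.47906.
The predictive probability is P(yellow next | data) = (2/5)(0.15137) + (1/4)(0.22174) + (1/4)(0.14783) + (5/12)(0.47906) = 0.35255.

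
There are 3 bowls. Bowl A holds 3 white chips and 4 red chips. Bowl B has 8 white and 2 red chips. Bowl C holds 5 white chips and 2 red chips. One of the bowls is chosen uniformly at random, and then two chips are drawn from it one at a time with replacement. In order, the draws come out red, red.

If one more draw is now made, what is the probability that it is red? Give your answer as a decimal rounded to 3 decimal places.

0.486

Under each hypothesis, the probability of the observed sequence is: P(data | bowl A) = (4/7)(4/7) = 0.32653; P(data | bowl B) = (2/10)(2/10) = 0.04; P(data | bowl C) = (2/7)(2/7) = 0.081633.
Weighting by the prior gives 1/3 · 0.32653 = 0.10884, 1/3 · 0.04 = 0.013333, 1/3 · 0.081633 = 0.027211; with total 0.14939.
Dividing through by the total gives posterior P(bowl A | data) = 0.7286, P(bowl B | data) = 0.089253, P(bowl C | data) = 0.18215.
Averaging over the posterior, P(red next | data) = (4/7)(0.7286) + (1/5)(0.089253) + (2/7)(0.18215) = 0.48623.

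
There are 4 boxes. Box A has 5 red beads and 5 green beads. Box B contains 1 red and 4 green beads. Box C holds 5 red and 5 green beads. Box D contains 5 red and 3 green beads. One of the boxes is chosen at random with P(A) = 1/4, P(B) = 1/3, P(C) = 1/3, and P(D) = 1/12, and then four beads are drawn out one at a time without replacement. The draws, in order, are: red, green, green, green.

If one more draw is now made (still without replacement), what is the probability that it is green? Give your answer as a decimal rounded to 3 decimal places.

0.761

Compute the likelihood of the observed sequence for each case: P(data | box A) = (5/10)(5/9)(4/8)(3/7) = 0.059524; P(data | box B) = (1/5)(4/4)(3/3)(2/2) = 0.2; P(data | box C) = (5/10)(5/9)(4/8)(3/7) = 0.059524; P(data | box D) = (5/8)(3/7)(2/6)(1/5) = 0.017857.
Multiplying each by its prior: 1/4 · 0.059524 = 0.014881, 1/3 · 0.2 = 0.066667, 1/3 · 0.059524 = 0.019841, 1/12 · 0.017857 = 0.0014881; summing to 0.10288.
Normalising, the posterior is P(box A | data) = 0.14465, P(box B | data) = 0.64802, P(box C | data) = 0.19286, P(box D | data) = 0.014465.
The predictive probability is P(green next | data) = (1/3)(0.14465) + (1)(0.64802) + (1/3)(0.19286) + (0)(0.014465) = 0.76053.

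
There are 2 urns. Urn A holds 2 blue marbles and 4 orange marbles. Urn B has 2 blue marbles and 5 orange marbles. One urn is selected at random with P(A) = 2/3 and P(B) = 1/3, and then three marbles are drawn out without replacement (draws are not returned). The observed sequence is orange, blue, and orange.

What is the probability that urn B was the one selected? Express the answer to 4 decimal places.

0.3226

Compute the likelihood of the observed sequence for each case: P(data | urn A) = (4/6)(2/5)(3/4) = 1/5; P(data | urn B) = (5/7)(2/6)(4/5) = 4/21.
The prior-weighted likelihoods are 2/3 · 1/5 = 2/15, 1/3 · 4/21 = 4/63; summing to 62/315.
Therefore the posterior P(urn B | data) = (4/63) / (62/315) = 10/31.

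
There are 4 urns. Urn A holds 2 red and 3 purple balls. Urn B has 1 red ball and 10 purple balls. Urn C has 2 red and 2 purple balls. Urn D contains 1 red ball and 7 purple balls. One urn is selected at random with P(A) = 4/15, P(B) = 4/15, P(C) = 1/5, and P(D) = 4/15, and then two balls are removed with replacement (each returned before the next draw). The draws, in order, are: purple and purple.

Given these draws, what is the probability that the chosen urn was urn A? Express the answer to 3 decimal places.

Compute the likelihood of the observed sequence for each case: P(data | urn A) = (3/5)(3/5) = 0.36; P(data | urn B) = (10/11)(10/11) = 0.82645; P(data | urn C) = (2/4)(2/4) = 0.25; P(data | urn D) = (7/8)(7/8) = 0.76562.
The prior-weighted likelihoods are 4/15 · 0.36 = 0.096, 4/15 · 0.82645 = 0.22039, 1/5 · 0.25 = 0.05, 4/15 · 0.76562 = 0.20417; summing to 0.57055.
So P(urn A | data) = (0.096) / (0.57055) = 0.16826.

0.168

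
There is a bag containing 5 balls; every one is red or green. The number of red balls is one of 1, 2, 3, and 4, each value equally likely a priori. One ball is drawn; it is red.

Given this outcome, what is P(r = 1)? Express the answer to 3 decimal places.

0.100

Compute the likelihood of this draw for each case: P(data | r = 1) = (1/5) = 1/5; P(data | r = 2) = (2/5) = 2/5; P(data | r = 3) = (3/5) = 3/5; P(data | r = 4) = (4/5) = 4/5.
Multiplying each by its prior: 1/4 · 1/5 = 1/20, 1/4 · 2/5 = 1/10, 1/4 · 3/5 = 3/20, 1/4 · 4/5 = 1/5; with total 1/2.
So P(r = 1 | data) = (1/20) / (1/2) = 1/10.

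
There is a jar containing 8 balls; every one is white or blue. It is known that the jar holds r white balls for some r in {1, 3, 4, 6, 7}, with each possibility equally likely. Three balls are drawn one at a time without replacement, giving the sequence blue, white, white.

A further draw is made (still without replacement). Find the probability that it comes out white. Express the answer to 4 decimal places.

0.6400

For each hypothesis, P(data | H) works out to: P(data | r = 1) = (7/8)(1/7)(0/6) = 0; P(data | r = 3) = (5/8)(3/7)(2/6) = 5/56; P(data | r = 4) = (4/8)(4/7)(3/6) = 1/7; P(data | r = 6) = (2/8)(6/7)(5/6) = 5/28; P(data | r = 7) = (1/8)(7/7)(6/6) = 1/8.
The prior-weighted likelihoods are 1/5 · 0 = 0, 1/5 · 5/56 = 1/56, 1/5 · 1/7 = 1/35, 1/5 · 5/28 = 1/28, 1/5 · 1/8 = 1/40; summing to 3/28.
Normalising, the posterior is P(r = 1 | data) = 0, P(r = 3 | data) = 1/6, P(r = 4 | data) = 4/15, P(r = 6 | data) = 1/3, P(r = 7 | data) = 7/30.
Averaging over the posterior, P(white next | data) = (1/5)(1/6) + (2/5)(4/15) + (4/5)(1/3) + (1)(7/30) = 16/25.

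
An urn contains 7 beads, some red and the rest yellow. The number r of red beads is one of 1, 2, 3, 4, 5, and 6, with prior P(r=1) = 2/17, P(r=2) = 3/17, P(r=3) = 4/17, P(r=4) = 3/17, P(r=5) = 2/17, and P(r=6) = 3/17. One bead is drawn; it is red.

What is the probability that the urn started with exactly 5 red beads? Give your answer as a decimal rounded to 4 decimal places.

Under each hypothesis, the probability of this draw is: P(data | r = 1) = (1/7) = 1/7; P(data | r = 2) = (2/7) = 2/7; P(data | r = 3) = (3/7) = 3/7; P(data | r = 4) = (4/7) = 4/7; P(data | r = 5) = (5/7) = 5/7; P(data | r = 6) = (6/7) = 6/7.
Multiplying each by its prior: 2/17 · 1/7 = 2/119, 3/17 · 2/7 = 6/119, 4/17 · 3/7 = 12/119, 3/17 · 4/7 = 12/119, 2/17 · 5/7 = 10/119, 3/17 · 6/7 = 18/119; summing to 60/119.
Hence P(r = 5 | data) = (10/119) / (60/119) = 1/6.

0.1667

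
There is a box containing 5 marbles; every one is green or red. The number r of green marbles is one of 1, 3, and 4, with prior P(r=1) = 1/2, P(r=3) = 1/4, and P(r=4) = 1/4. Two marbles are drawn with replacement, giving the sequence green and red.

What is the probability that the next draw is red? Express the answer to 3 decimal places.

For each hypothesis, P(data | H) works out to: P(data | r = 1) = (1/5)(4/5) = 4/25; P(data | r = 3) = (3/5)(2/5) = 6/25; P(data | r = 4) = (4/5)(1/5) = 4/25.
The prior-weighted likelihoods are 1/2 · 4/25 = 2/25, 1/4 · 6/25 = 3/50, 1/4 · 4/25 = 1/25; with total 9/50.
Normalising, the posterior is P(r = 1 | data) = 4/9, P(r = 3 | data) = 1/3, P(r = 4 | data) = 2/9.
Averaging over the posterior, P(red next | data) = (4/5)(4/9) + (2/5)(1/3) + (1/5)(2/9) = 8/15.

0.533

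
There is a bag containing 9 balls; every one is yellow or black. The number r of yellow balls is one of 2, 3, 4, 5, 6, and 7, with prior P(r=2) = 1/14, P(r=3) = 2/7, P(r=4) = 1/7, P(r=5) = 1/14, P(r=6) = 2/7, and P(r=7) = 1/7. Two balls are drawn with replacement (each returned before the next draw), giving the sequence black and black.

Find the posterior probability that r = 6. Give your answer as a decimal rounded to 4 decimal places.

0.1188

For each hypothesis, P(data | H) works out to: P(data | r = 2) = (7/9)(7/9) = 49/81; P(data | r = 3) = (6/9)(6/9) = 4/9; P(data | r = 4) = (5/9)(5/9) = 25/81; P(data | r = 5) = (4/9)(4/9) = 16/81; P(data | r = 6) = (3/9)(3/9) = 1/9; P(data | r = 7) = (2/9)(2/9) = 4/81.
Multiplying each by its prior: 1/14 · 49/81 = 7/162, 2/7 · 4/9 = 8/63, 1/7 · 25/81 = 25/567, 1/14 · 16/81 = 8/567, 2/7 · 1/9 = 2/63, 1/7 · 4/81 = 4/567; these sum to 101/378.
By Bayes' rule, P(r = 6 | data) = (2/63) / (101/378) = 12/101.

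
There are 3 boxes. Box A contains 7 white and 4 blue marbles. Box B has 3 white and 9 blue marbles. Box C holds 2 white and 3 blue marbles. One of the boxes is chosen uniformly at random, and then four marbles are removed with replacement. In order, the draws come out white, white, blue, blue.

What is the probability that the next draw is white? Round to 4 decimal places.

The likelihood of the observed sequence under each hypothesis: P(data | box A) = (7/11)(7/11)(4/11)(4/11) = 0.053548; P(data | box B) = (3/12)(3/12)(9/12)(9/12) = 0.035156; P(data | box C) = (2/5)(2/5)(3/5)(3/5) = 0.0576.
Weighting by the prior gives 1/3 · 0.053548 = 0.017849, 1/3 · 0.035156 = 0.011719, 1/3 · 0.0576 = 0.0192; summing to 0.048768.
The posterior is then P(box A | data) = 0.36601, P(box B | data) = 0.2403, P(box C | data) = 0.3937.
So P(white next | data) = Σ P(white next | H) P(H | data) = (7/11)(0.36601) + (1/4)(0.2403) + (2/5)(0.3937) = 0.45047.

0.4505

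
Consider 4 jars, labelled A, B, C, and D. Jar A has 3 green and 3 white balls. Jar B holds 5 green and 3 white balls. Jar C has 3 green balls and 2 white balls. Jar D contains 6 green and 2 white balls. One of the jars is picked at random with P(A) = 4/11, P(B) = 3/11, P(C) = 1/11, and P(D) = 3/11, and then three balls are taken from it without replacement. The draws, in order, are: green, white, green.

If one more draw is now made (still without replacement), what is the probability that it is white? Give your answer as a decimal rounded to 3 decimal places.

0.439

The likelihood of the observed sequence under each hypothesis: P(data | jar A) = (3/6)(3/5)(2/4) = 3/20; P(data | jar B) = (5/8)(3/7)(4/6) = 5/28; P(data | jar C) = (3/5)(2/4)(2/3) = 1/5; P(data | jar D) = (6/8)(2/7)(5/6) = 5/28.
The prior-weighted likelihoods are 4/11 · 3/20 = 3/55, 3/11 · 5/28 = 15/308, 1/11 · 1/5 = 1/55, 3/11 · 5/28 = 15/308; summing to 131/770.
The posterior is then P(jar A | data) = 42/131, P(jar B | data) = 75/262, P(jar C | data) = 14/131, P(jar D | data) = 75/262.
So P(white next | data) = Σ P(white next | H) P(H | data) = (2/3)(42/131) + (2/5)(75/262) + (1/2)(14/131) + (1/5)(75/262) = 115/262.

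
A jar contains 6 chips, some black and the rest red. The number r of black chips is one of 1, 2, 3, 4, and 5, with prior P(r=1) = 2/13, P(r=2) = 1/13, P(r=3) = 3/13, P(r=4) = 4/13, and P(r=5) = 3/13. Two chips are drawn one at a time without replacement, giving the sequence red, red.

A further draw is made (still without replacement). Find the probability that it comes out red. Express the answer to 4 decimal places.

0.5192

The likelihood of the observed sequence under each hypothesis: P(data | r = 1) = (5/6)(4/5) = 2/3; P(data | r = 2) = (4/6)(3/5) = 2/5; P(data | r = 3) = (3/6)(2/5) = 1/5; P(data | r = 4) = (2/6)(1/5) = 1/15; P(data | r = 5) = (1/6)(0/5) = 0.
The prior-weighted likelihoods are 2/13 · 2/3 = 4/39, 1/13 · 2/5 = 2/65, 3/13 · 1/5 = 3/65, 4/13 · 1/15 = 4/195, 3/13 · 0 = 0; with total 1/5.
Dividing through by the total gives posterior P(r = 1 | data) = 20/39, P(r = 2 | data) = 2/13, P(r = 3 | data) = 3/13, P(r = 4 | data) = 4/39, P(r = 5 | data) = 0.
So P(red next | data) = Σ P(red next | H) P(H | data) = (3/4)(20/39) + (1/2)(2/13) + (1/4)(3/13) + (0)(4/39) = 27/52.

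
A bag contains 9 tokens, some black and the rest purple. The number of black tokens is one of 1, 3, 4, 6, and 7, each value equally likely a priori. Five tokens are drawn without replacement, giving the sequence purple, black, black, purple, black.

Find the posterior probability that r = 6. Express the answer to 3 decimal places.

Compute the likelihood of the observed sequence for each case: P(data | r = 1) = (8/9)(1/8)(0/7) = 0; P(data | r = 3) = (6/9)(3/8)(2/7)(5/6)(1/5) = 1/84; P(data | r = 4) = (5/9)(4/8)(3/7)(4/6)(2/5) = 2/63; P(data | r = 6) = (3/9)(6/8)(5/7)(2/6)(4/5) = 1/21; P(data | r = 7) = (2/9)(7/8)(6/7)(1/6)(5/5) = 1/36.
Multiplying each by its prior: 1/5 · 0 = 0, 1/5 · 1/84 = 1/420, 1/5 · 2/63 = 2/315, 1/5 · 1/21 = 1/105, 1/5 · 1/36 = 1/180; these sum to 1/42.
Hence P(r = 6 | data) = (1/105) / (1/42) = 2/5.

0.400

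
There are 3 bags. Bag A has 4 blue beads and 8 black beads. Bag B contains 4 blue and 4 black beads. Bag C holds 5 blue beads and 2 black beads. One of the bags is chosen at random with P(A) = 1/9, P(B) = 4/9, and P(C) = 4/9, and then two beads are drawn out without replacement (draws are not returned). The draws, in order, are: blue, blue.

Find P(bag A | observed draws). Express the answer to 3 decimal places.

The likelihood of the observed sequence under each hypothesis: P(data | bag A) = (4/12)(3/11) = 0.090909; P(data | bag B) = (4/8)(3/7) = 0.21429; P(data | bag C) = (5/7)(4/6) = 0.47619.
Multiplying each by its prior: 1/9 · 0.090909 = 0.010101, 4/9 · 0.21429 = 0.095238, 4/9 · 0.47619 = 0.21164; with total 0.31698.
By Bayes' rule, P(bag A | data) = (0.010101) / (0.31698) = 0.031866.

0.032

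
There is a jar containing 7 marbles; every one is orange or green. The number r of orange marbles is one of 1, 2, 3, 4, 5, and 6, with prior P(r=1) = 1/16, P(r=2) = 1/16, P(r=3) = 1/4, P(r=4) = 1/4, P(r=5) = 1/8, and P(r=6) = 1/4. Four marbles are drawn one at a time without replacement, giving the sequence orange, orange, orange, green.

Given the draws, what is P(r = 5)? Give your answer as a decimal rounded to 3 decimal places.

Under each hypothesis, the probability of the observed sequence is: P(data | r = 1) = (1/7)(0/6) = 0; P(data | r = 2) = (2/7)(1/6)(0/5) = 0; P(data | r = 3) = (3/7)(2/6)(1/5)(4/4) = 1/35; P(data | r = 4) = (4/7)(3/6)(2/5)(3/4) = 3/35; P(data | r = 5) = (5/7)(4/6)(3/5)(2/4) = 1/7; P(data | r = 6) = (6/7)(5/6)(4/5)(1/4) = 1/7.
Multiplying each by its prior: 1/16 · 0 = 0, 1/16 · 0 = 0, 1/4 · 1/35 = 1/140, 1/4 · 3/35 = 3/140, 1/8 · 1/7 = 1/56, 1/4 · 1/7 = 1/28; summing to 23/280.
Therefore the posterior P(r = 5 | data) = (1/56) / (23/280) = 5/23.

0.217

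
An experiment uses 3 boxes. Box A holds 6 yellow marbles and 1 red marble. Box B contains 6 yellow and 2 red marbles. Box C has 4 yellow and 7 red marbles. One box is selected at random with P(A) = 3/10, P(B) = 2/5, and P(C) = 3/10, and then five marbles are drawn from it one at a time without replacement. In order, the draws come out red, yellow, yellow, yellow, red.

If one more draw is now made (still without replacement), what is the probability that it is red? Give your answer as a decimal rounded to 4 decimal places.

For each hypothesis, P(data | H) works out to: P(data | box A) = (1/7)(6/6)(5/5)(4/4)(0/3) = 0; P(data | box B) = (2/8)(6/7)(5/6)(4/5)(1/4) = 0.035714; P(data | box C) = (7/11)(4/10)(3/9)(2/8)(6/7) = 0.018182.
Weighting by the prior gives 3/10 · 0 = 0, 2/5 · 0.035714 = 0.014286, 3/10 · 0.018182 = 0.0054545; these sum to 0.01974.
The posterior is then P(box A | data) = 0, P(box B | data) = 0.72368, P(box C | data) = 0.27632.
Averaging over the posterior, P(red next | data) = (0)(0.72368) + (5/6)(0.27632) = 0.23026.

0.2303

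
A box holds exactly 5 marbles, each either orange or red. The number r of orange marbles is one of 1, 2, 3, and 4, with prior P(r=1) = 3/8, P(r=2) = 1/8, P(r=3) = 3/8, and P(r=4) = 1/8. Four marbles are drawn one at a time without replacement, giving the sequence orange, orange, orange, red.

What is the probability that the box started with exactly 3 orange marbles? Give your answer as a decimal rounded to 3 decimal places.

For each hypothesis, P(data | H) works out to: P(data | r = 1) = (1/5)(0/4) = 0; P(data | r = 2) = (2/5)(1/4)(0/3) = 0; P(data | r = 3) = (3/5)(2/4)(1/3)(2/2) = 1/10; P(data | r = 4) = (4/5)(3/4)(2/3)(1/2) = 1/5.
Multiplying each by its prior: 3/8 · 0 = 0, 1/8 · 0 = 0, 3/8 · 1/10 = 3/80, 1/8 · 1/5 = 1/40; these sum to 1/16.
Hence P(r = 3 | data) = (3/80) / (1/16) = 3/5.

0.600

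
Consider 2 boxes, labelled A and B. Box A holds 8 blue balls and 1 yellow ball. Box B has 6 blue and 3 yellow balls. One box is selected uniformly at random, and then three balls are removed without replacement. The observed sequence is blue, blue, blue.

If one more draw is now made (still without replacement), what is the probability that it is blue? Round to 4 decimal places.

0.7456

The likelihood of the observed sequence under each hypothesis: P(data | box A) = (8/9)(7/8)(6/7) = 2/3; P(data | box B) = (6/9)(5/8)(4/7) = 5/21.
Weighting by the prior gives 1/2 · 2/3 = 1/3, 1/2 · 5/21 = 5/42; these sum to 19/42.
The posterior is then P(box A | data) = 14/19, P(box B | data) = 5/19.
The predictive probability is P(blue next | data) = (5/6)(14/19) + (1/2)(5/19) = 85/114.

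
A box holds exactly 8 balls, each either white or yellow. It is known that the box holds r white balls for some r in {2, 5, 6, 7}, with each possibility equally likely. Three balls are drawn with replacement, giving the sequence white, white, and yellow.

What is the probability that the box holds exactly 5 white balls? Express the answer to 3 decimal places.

Under each hypothesis, the probability of the observed sequence is: P(data | r = 2) = (2/8)(2/8)(6/8) = 0.046875; P(data | r = 5) = (5/8)(5/8)(3/8) = 0.14648; P(data | r = 6) = (6/8)(6/8)(2/8) = 0.14062; P(data | r = 7) = (7/8)(7/8)(1/8) = 0.095703.
Weighting by the prior gives 1/4 · 0.046875 = 0.011719, 1/4 · 0.14648 = 0.036621, 1/4 · 0.14062 = 0.035156, 1/4 · 0.095703 = 0.023926; summing to 0.10742.
Hence P(r = 5 | data) = (0.036621) / (0.10742) = 0.34091.

0.341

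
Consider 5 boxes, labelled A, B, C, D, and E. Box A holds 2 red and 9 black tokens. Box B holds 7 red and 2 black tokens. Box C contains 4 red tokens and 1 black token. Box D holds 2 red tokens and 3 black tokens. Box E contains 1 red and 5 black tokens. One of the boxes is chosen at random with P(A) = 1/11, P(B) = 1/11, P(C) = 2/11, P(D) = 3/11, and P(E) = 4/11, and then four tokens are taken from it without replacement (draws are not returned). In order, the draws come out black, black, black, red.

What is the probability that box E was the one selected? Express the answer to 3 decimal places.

Under each hypothesis, the probability of the observed sequence is: P(data | box A) = (9/11)(8/10)(7/9)(2/8) = 0.12727; P(data | box B) = (2/9)(1/8)(0/7) = 0; P(data | box C) = (1/5)(0/4) = 0; P(data | box D) = (3/5)(2/4)(1/3)(2/2) = 0.1; P(data | box E) = (5/6)(4/5)(3/4)(1/3) = 0.16667.
The prior-weighted likelihoods are 1/11 · 0.12727 = 0.01157, 1/11 · 0 = 0, 2/11 · 0 = 0, 3/11 · 0.1 = 0.027273, 4/11 · 0.16667 = 0.060606; these sum to 0.099449.
Hence P(box E | data) = (0.060606) / (0.099449) = 0.60942.

0.609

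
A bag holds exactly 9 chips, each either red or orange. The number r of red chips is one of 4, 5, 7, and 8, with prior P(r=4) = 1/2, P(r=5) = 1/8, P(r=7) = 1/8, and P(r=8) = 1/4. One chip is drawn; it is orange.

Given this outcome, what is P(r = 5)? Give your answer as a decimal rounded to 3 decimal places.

Under each hypothesis, the probability of this draw is: P(data | r = 4) = (5/9) = 5/9; P(data | r = 5) = (4/9) = 4/9; P(data | r = 7) = (2/9) = 2/9; P(data | r = 8) = (1/9) = 1/9.
Multiplying each by its prior: 1/2 · 5/9 = 5/18, 1/8 · 4/9 = 1/18, 1/8 · 2/9 = 1/36, 1/4 · 1/9 = 1/36; with total 7/18.
Hence P(r = 5 | data) = (1/18) / (7/18) = 1/7.

0.143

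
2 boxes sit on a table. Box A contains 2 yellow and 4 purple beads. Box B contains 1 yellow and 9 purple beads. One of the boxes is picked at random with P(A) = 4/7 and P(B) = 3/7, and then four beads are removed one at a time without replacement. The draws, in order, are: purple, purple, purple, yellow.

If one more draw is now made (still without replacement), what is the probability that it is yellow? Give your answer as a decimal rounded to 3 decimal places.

Under each hypothesis, the probability of the observed sequence is: P(data | box A) = (4/6)(3/5)(2/4)(2/3) = 2/15; P(data | box B) = (9/10)(8/9)(7/8)(1/7) = 1/10.
The prior-weighted likelihoods are 4/7 · 2/15 = 8/105, 3/7 · 1/10 = 3/70; these sum to 5/42.
The posterior is then P(box A | data) = 16/25, P(box B | data) = 9/25.
So P(yellow next | data) = Σ P(yellow next | H) P(H | data) = (1/2)(16/25) + (0)(9/25) = 8/25.

0.320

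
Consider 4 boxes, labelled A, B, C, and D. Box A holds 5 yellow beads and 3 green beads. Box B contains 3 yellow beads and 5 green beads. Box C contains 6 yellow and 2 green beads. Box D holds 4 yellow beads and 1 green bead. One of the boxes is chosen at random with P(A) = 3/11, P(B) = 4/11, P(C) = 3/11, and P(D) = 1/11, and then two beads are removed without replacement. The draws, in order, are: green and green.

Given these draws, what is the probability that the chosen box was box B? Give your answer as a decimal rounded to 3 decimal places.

0.769

For each hypothesis, P(data | H) works out to: P(data | box A) = (3/8)(2/7) = 3/28; P(data | box B) = (5/8)(4/7) = 5/14; P(data | box C) = (2/8)(1/7) = 1/28; P(data | box D) = (1/5)(0/4) = 0.
The prior-weighted likelihoods are 3/11 · 3/28 = 9/308, 4/11 · 5/14 = 10/77, 3/11 · 1/28 = 3/308, 1/11 · 0 = 0; with total 13/77.
Hence P(box B | data) = (10/77) / (13/77) = 10/13.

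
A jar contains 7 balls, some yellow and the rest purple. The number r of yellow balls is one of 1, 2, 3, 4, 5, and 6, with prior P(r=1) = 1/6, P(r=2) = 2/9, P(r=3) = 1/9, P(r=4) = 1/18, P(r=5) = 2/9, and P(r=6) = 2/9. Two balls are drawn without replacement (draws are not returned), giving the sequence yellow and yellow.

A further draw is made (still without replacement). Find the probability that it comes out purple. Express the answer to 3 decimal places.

0.348

The likelihood of the observed sequence under each hypothesis: P(data | r = 1) = (1/7)(0/6) = 0; P(data | r = 2) = (2/7)(1/6) = 1/21; P(data | r = 3) = (3/7)(2/6) = 1/7; P(data | r = 4) = (4/7)(3/6) = 2/7; P(data | r = 5) = (5/7)(4/6) = 10/21; P(data | r = 6) = (6/7)(5/6) = 5/7.
The prior-weighted likelihoods are 1/6 · 0 = 0, 2/9 · 1/21 = 2/189, 1/9 · 1/7 = 1/63, 1/18 · 2/7 = 1/63, 2/9 · 10/21 = 20/189, 2/9 · 5/7 = 10/63; with total 58/189.
The posterior is then P(r = 1 | data) = 0, P(r = 2 | data) = 1/29, P(r = 3 | data) = 3/58, P(r = 4 | data) = 3/58, P(r = 5 | data) = 10/29, P(r = 6 | data) = 15/29.
Averaging over the posterior, P(purple next | data) = (1)(1/29) + (4/5)(3/58) + (3/5)(3/58) + (2/5)(10/29) + (1/5)(15/29) = 101/290.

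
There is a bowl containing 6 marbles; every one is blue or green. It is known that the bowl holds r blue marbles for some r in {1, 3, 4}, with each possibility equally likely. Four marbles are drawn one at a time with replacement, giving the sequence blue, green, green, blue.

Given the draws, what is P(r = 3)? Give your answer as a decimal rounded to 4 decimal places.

0.4765

Compute the likelihood of the observed sequence for each case: P(data | r = 1) = (1/6)(5/6)(5/6)(1/6) = 0.01929; P(data | r = 3) = (3/6)(3/6)(3/6)(3/6) = 0.0625; P(data | r = 4) = (4/6)(2/6)(2/6)(4/6) = 0.049383.
Weighting by the prior gives 1/3 · 0.01929 = 0.00643, 1/3 · 0.0625 = 0.020833, 1/3 · 0.049383 = 0.016461; summing to 0.043724.
So P(r = 3 | data) = (0.020833) / (0.043724) = 0.47647.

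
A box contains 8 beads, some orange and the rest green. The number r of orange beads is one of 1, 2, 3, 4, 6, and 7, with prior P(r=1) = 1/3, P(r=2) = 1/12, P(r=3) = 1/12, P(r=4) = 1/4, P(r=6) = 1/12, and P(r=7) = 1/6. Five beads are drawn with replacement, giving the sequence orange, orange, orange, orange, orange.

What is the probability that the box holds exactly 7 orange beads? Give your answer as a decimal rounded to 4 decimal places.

0.7513

For each hypothesis, P(data | H) works out to: P(data | r = 1) = (1/8)(1/8)(1/8)(1/8)(1/8) = 3.0518e-05; P(data | r = 2) = (2/8)(2/8)(2/8)(2/8)(2/8) = 0.00097656; P(data | r = 3) = (3/8)(3/8)(3/8)(3/8)(3/8) = 0.0074158; P(data | r = 4) = (4/8)(4/8)(4/8)(4/8)(4/8) = 0.03125; P(data | r = 6) = (6/8)(6/8)(6/8)(6/8)(6/8) = 0.2373; P(data | r = 7) = (7/8)(7/8)(7/8)(7/8)(7/8) = 0.51291.
Multiplying each by its prior: 1/3 · 3.0518e-05 = 1.0173e-05, 1/12 · 0.00097656 = 8.138e-05, 1/12 · 0.0074158 = 0.00061798, 1/4 · 0.03125 = 0.0078125, 1/12 · 0.2373 = 0.019775, 1/6 · 0.51291 = 0.085485; these sum to 0.11378.
By Bayes' rule, P(r = 7 | data) = (0.085485) / (0.11378) = 0.7513.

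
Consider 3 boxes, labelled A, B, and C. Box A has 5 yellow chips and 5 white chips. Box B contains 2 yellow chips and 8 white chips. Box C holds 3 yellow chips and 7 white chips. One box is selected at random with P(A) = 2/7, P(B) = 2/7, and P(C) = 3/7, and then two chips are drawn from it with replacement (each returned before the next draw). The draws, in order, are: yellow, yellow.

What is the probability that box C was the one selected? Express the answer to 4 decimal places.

Under each hypothesis, the probability of the observed sequence is: P(data | box A) = (5/10)(5/10) = 1/4; P(data | box B) = (2/10)(2/10) = 1/25; P(data | box C) = (3/10)(3/10) = 9/100.
Multiplying each by its prior: 2/7 · 1/4 = 1/14, 2/7 · 1/25 = 2/175, 3/7 · 9/100 = 27/700; summing to 17/140.
Hence P(box C | data) = (27/700) / (17/140) = 27/85.

0.3176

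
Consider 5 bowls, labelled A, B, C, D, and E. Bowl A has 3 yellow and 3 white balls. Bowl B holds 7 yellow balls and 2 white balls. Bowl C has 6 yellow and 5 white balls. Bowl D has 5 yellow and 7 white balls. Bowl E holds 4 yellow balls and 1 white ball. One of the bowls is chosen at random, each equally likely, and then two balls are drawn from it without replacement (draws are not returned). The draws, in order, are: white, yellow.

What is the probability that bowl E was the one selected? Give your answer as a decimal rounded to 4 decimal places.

0.1623

For each hypothesis, P(data | H) works out to: P(data | bowl A) = (3/6)(3/5) = 3/10; P(data | bowl B) = (2/9)(7/8) = 7/36; P(data | bowl C) = (5/11)(6/10) = 3/11; P(data | bowl D) = (7/12)(5/11) = 35/132; P(data | bowl E) = (1/5)(4/4) = 1/5.
The prior-weighted likelihoods are 1/5 · 3/10 = 3/50, 1/5 · 7/36 = 7/180, 1/5 · 3/11 = 3/55, 1/5 · 35/132 = 7/132, 1/5 · 1/5 = 1/25; these sum to 122/495.
Hence P(bowl E | data) = (1/25) / (122/495) = 99/610.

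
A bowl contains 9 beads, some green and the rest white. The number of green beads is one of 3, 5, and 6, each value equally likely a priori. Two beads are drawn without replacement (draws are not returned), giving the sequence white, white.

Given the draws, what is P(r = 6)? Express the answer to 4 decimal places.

0.1250

Compute the likelihood of the observed sequence for each case: P(data | r = 3) = (6/9)(5/8) = 5/12; P(data | r = 5) = (4/9)(3/8) = 1/6; P(data | r = 6) = (3/9)(2/8) = 1/12.
The prior-weighted likelihoods are 1/3 · 5/12 = 5/36, 1/3 · 1/6 = 1/18, 1/3 · 1/12 = 1/36; these sum to 2/9.
By Bayes' rule, P(r = 6 | data) = (1/36) / (2/9) = 1/8.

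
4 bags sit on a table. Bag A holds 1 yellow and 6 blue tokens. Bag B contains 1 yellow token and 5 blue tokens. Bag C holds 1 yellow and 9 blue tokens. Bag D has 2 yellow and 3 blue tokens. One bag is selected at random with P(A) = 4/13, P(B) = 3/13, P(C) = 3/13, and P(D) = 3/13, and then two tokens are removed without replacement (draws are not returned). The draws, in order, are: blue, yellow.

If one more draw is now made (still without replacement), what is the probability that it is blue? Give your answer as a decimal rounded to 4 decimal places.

0.8679

Compute the likelihood of the observed sequence for each case: P(data | bag A) = (6/7)(1/6) = 1/7; P(data | bag B) = (5/6)(1/5) = 1/6; P(data | bag C) = (9/10)(1/9) = 1/10; P(data | bag D) = (3/5)(2/4) = 3/10.
Multiplying each by its prior: 4/13 · 1/7 = 4/91, 3/13 · 1/6 = 1/26, 3/13 · 1/10 = 3/130, 3/13 · 3/10 = 9/130; with total 159/910.
The posterior is then P(bag A | data) = 40/159, P(bag B | data) = 35/159, P(bag C | data) = 7/53, P(bag D | data) = 21/53.
So P(blue next | data) = Σ P(blue next | H) P(H | data) = (1)(40/159) + (1)(35/159) + (1)(7/53) + (2/3)(21/53) = 46/53.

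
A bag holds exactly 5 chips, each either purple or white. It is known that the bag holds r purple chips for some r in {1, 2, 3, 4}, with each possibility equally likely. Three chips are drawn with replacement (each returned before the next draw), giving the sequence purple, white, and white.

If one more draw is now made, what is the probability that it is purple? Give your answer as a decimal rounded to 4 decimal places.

Under each hypothesis, the probability of the observed sequence is: P(data | r = 1) = (1/5)(4/5)(4/5) = 16/125; P(data | r = 2) = (2/5)(3/5)(3/5) = 18/125; P(data | r = 3) = (3/5)(2/5)(2/5) = 12/125; P(data | r = 4) = (4/5)(1/5)(1/5) = 4/125.
Multiplying each by its prior: 1/4 · 16/125 = 4/125, 1/4 · 18/125 = 9/250, 1/4 · 12/125 = 3/125, 1/4 · 4/125 = 1/125; with total 1/10.
Dividing through by the total gives posterior P(r = 1 | data) = 8/25, P(r = 2 | data) = 9/25, P(r = 3 | data) = 6/25, P(r = 4 | data) = 2/25.
Averaging over the posterior, P(purple next | data) = (1/5)(8/25) + (2/5)(9/25) + (3/5)(6/25) + (4/5)(2/25) = 52/125.

0.4160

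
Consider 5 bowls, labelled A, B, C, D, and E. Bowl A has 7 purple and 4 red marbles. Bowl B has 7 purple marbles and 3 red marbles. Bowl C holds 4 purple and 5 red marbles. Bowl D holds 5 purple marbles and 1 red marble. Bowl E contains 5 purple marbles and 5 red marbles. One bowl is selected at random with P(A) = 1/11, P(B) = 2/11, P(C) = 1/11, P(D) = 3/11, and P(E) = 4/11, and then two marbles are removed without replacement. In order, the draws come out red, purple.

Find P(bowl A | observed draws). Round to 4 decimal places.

Compute the likelihood of the observed sequence for each case: P(data | bowl A) = (4/11)(7/10) = 0.25455; P(data | bowl B) = (3/10)(7/9) = 0.23333; P(data | bowl C) = (5/9)(4/8) = 0.27778; P(data | bowl D) = (1/6)(5/5) = 0.16667; P(data | bowl E) = (5/10)(5/9) = 0.27778.
The prior-weighted likelihoods are 1/11 · 0.25455 = 0.02314, 2/11 · 0.23333 = 0.042424, 1/11 · 0.27778 = 0.025253, 3/11 · 0.16667 = 0.045455, 4/11 · 0.27778 = 0.10101; with total 0.23728.
Hence P(bowl A | data) = (0.02314) / (0.23728) = 0.097523.

0.0975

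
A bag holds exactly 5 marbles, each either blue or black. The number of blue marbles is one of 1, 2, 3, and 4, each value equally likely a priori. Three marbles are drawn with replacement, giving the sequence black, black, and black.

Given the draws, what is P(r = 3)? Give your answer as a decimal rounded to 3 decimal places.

0.080

For each hypothesis, P(data | H) works out to: P(data | r = 1) = (4/5)(4/5)(4/5) = 64/125; P(data | r = 2) = (3/5)(3/5)(3/5) = 27/125; P(data | r = 3) = (2/5)(2/5)(2/5) = 8/125; P(data | r = 4) = (1/5)(1/5)(1/5) = 1/125.
Multiplying each by its prior: 1/4 · 64/125 = 16/125, 1/4 · 27/125 = 27/500, 1/4 · 8/125 = 2/125, 1/4 · 1/125 = 1/500; with total 1/5.
Hence P(r = 3 | data) = (2/125) / (1/5) = 2/25.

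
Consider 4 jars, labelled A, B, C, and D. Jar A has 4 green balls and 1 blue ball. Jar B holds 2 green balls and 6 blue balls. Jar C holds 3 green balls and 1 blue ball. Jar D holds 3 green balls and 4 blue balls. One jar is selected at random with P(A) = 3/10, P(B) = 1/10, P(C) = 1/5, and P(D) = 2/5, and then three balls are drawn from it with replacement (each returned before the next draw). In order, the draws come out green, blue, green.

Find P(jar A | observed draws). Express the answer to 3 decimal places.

0.339

For each hypothesis, P(data | H) works out to: P(data | jar A) = (4/5)(1/5)(4/5) = 0.128; P(data | jar B) = (2/8)(6/8)(2/8) = 0.046875; P(data | jar C) = (3/4)(1/4)(3/4) = 0.14062; P(data | jar D) = (3/7)(4/7)(3/7) = 0.10496.
Weighting by the prior gives 3/10 · 0.128 = 0.0384, 1/10 · 0.046875 = 0.0046875, 1/5 · 0.14062 = 0.028125, 2/5 · 0.10496 = 0.041983; with total 0.1132.
So P(jar A | data) = (0.0384) / (0.1132) = 0.33924.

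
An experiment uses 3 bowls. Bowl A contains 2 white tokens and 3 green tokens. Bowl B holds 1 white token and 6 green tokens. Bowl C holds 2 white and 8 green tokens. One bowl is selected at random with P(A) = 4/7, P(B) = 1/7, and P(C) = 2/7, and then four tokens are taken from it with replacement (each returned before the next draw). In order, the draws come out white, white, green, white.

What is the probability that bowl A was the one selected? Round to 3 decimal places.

Under each hypothesis, the probability of the observed sequence is: P(data | bowl A) = (2/5)(2/5)(3/5)(2/5) = 0.0384; P(data | bowl B) = (1/7)(1/7)(6/7)(1/7) = 0.002499; P(data | bowl C) = (2/10)(2/10)(8/10)(2/10) = 0.0064.
Multiplying each by its prior: 4/7 · 0.0384 = 0.021943, 1/7 · 0.002499 = 0.00035699, 2/7 · 0.0064 = 0.0018286; summing to 0.024128.
By Bayes' rule, P(bowl A | data) = (0.021943) / (0.024128) = 0.90942.

0.909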